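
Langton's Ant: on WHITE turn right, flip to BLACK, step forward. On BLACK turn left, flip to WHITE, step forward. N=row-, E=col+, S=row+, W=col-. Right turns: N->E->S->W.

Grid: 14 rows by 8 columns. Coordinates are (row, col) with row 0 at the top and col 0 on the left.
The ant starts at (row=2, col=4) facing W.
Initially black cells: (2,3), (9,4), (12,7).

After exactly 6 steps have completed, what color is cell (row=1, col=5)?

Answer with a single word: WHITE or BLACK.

Answer: BLACK

Derivation:
Step 1: on WHITE (2,4): turn R to N, flip to black, move to (1,4). |black|=4
Step 2: on WHITE (1,4): turn R to E, flip to black, move to (1,5). |black|=5
Step 3: on WHITE (1,5): turn R to S, flip to black, move to (2,5). |black|=6
Step 4: on WHITE (2,5): turn R to W, flip to black, move to (2,4). |black|=7
Step 5: on BLACK (2,4): turn L to S, flip to white, move to (3,4). |black|=6
Step 6: on WHITE (3,4): turn R to W, flip to black, move to (3,3). |black|=7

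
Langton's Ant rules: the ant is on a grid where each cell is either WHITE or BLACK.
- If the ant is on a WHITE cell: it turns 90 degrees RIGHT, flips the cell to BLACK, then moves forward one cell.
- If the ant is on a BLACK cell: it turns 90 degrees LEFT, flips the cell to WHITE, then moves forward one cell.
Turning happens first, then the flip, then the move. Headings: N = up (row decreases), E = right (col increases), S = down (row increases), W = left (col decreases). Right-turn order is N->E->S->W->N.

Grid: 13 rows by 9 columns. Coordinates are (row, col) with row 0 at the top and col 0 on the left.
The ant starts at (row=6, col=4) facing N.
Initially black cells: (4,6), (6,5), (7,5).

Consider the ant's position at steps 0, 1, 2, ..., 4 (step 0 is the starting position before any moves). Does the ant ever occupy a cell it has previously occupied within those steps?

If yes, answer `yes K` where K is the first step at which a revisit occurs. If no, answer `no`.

Step 1: on WHITE (6,4): turn R to E, flip to black, move to (6,5). |black|=4 — new cell
Step 2: on BLACK (6,5): turn L to N, flip to white, move to (5,5). |black|=3 — new cell
Step 3: on WHITE (5,5): turn R to E, flip to black, move to (5,6). |black|=4 — new cell
Step 4: on WHITE (5,6): turn R to S, flip to black, move to (6,6). |black|=5 — new cell
No revisit within 4 steps.

Answer: no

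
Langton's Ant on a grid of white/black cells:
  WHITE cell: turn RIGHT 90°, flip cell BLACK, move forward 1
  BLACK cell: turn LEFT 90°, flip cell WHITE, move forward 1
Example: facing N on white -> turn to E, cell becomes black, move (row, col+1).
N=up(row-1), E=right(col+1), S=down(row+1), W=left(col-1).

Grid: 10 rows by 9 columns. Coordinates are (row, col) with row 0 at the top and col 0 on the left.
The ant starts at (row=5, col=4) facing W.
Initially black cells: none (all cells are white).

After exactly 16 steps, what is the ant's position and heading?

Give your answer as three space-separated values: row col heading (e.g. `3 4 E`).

Step 1: on WHITE (5,4): turn R to N, flip to black, move to (4,4). |black|=1
Step 2: on WHITE (4,4): turn R to E, flip to black, move to (4,5). |black|=2
Step 3: on WHITE (4,5): turn R to S, flip to black, move to (5,5). |black|=3
Step 4: on WHITE (5,5): turn R to W, flip to black, move to (5,4). |black|=4
Step 5: on BLACK (5,4): turn L to S, flip to white, move to (6,4). |black|=3
Step 6: on WHITE (6,4): turn R to W, flip to black, move to (6,3). |black|=4
Step 7: on WHITE (6,3): turn R to N, flip to black, move to (5,3). |black|=5
Step 8: on WHITE (5,3): turn R to E, flip to black, move to (5,4). |black|=6
Step 9: on WHITE (5,4): turn R to S, flip to black, move to (6,4). |black|=7
Step 10: on BLACK (6,4): turn L to E, flip to white, move to (6,5). |black|=6
Step 11: on WHITE (6,5): turn R to S, flip to black, move to (7,5). |black|=7
Step 12: on WHITE (7,5): turn R to W, flip to black, move to (7,4). |black|=8
Step 13: on WHITE (7,4): turn R to N, flip to black, move to (6,4). |black|=9
Step 14: on WHITE (6,4): turn R to E, flip to black, move to (6,5). |black|=10
Step 15: on BLACK (6,5): turn L to N, flip to white, move to (5,5). |black|=9
Step 16: on BLACK (5,5): turn L to W, flip to white, move to (5,4). |black|=8

Answer: 5 4 W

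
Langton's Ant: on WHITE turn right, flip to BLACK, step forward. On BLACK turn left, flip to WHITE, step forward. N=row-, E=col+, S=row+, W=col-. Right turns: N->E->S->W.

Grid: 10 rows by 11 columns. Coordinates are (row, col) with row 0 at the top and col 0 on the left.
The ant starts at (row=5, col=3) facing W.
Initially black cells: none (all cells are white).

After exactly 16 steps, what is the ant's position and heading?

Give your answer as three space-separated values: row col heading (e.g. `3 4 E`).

Step 1: on WHITE (5,3): turn R to N, flip to black, move to (4,3). |black|=1
Step 2: on WHITE (4,3): turn R to E, flip to black, move to (4,4). |black|=2
Step 3: on WHITE (4,4): turn R to S, flip to black, move to (5,4). |black|=3
Step 4: on WHITE (5,4): turn R to W, flip to black, move to (5,3). |black|=4
Step 5: on BLACK (5,3): turn L to S, flip to white, move to (6,3). |black|=3
Step 6: on WHITE (6,3): turn R to W, flip to black, move to (6,2). |black|=4
Step 7: on WHITE (6,2): turn R to N, flip to black, move to (5,2). |black|=5
Step 8: on WHITE (5,2): turn R to E, flip to black, move to (5,3). |black|=6
Step 9: on WHITE (5,3): turn R to S, flip to black, move to (6,3). |black|=7
Step 10: on BLACK (6,3): turn L to E, flip to white, move to (6,4). |black|=6
Step 11: on WHITE (6,4): turn R to S, flip to black, move to (7,4). |black|=7
Step 12: on WHITE (7,4): turn R to W, flip to black, move to (7,3). |black|=8
Step 13: on WHITE (7,3): turn R to N, flip to black, move to (6,3). |black|=9
Step 14: on WHITE (6,3): turn R to E, flip to black, move to (6,4). |black|=10
Step 15: on BLACK (6,4): turn L to N, flip to white, move to (5,4). |black|=9
Step 16: on BLACK (5,4): turn L to W, flip to white, move to (5,3). |black|=8

Answer: 5 3 W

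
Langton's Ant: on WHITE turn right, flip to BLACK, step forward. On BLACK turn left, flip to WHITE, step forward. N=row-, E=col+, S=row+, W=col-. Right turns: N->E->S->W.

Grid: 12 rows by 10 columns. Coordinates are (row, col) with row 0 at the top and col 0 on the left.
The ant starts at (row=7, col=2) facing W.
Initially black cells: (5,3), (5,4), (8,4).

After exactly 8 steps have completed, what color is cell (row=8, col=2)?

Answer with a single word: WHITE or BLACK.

Step 1: on WHITE (7,2): turn R to N, flip to black, move to (6,2). |black|=4
Step 2: on WHITE (6,2): turn R to E, flip to black, move to (6,3). |black|=5
Step 3: on WHITE (6,3): turn R to S, flip to black, move to (7,3). |black|=6
Step 4: on WHITE (7,3): turn R to W, flip to black, move to (7,2). |black|=7
Step 5: on BLACK (7,2): turn L to S, flip to white, move to (8,2). |black|=6
Step 6: on WHITE (8,2): turn R to W, flip to black, move to (8,1). |black|=7
Step 7: on WHITE (8,1): turn R to N, flip to black, move to (7,1). |black|=8
Step 8: on WHITE (7,1): turn R to E, flip to black, move to (7,2). |black|=9

Answer: BLACK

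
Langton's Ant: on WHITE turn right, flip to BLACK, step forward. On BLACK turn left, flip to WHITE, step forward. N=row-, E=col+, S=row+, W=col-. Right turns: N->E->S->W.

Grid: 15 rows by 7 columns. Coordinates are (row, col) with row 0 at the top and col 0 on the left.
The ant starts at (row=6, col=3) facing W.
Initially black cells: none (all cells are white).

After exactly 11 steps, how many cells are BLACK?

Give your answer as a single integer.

Step 1: on WHITE (6,3): turn R to N, flip to black, move to (5,3). |black|=1
Step 2: on WHITE (5,3): turn R to E, flip to black, move to (5,4). |black|=2
Step 3: on WHITE (5,4): turn R to S, flip to black, move to (6,4). |black|=3
Step 4: on WHITE (6,4): turn R to W, flip to black, move to (6,3). |black|=4
Step 5: on BLACK (6,3): turn L to S, flip to white, move to (7,3). |black|=3
Step 6: on WHITE (7,3): turn R to W, flip to black, move to (7,2). |black|=4
Step 7: on WHITE (7,2): turn R to N, flip to black, move to (6,2). |black|=5
Step 8: on WHITE (6,2): turn R to E, flip to black, move to (6,3). |black|=6
Step 9: on WHITE (6,3): turn R to S, flip to black, move to (7,3). |black|=7
Step 10: on BLACK (7,3): turn L to E, flip to white, move to (7,4). |black|=6
Step 11: on WHITE (7,4): turn R to S, flip to black, move to (8,4). |black|=7

Answer: 7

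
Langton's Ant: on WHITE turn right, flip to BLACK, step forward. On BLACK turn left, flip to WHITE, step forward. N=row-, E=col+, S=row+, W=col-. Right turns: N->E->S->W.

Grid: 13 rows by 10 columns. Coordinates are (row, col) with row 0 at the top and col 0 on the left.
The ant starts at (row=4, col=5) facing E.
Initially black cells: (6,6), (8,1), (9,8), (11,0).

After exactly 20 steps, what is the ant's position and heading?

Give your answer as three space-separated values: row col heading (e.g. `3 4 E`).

Step 1: on WHITE (4,5): turn R to S, flip to black, move to (5,5). |black|=5
Step 2: on WHITE (5,5): turn R to W, flip to black, move to (5,4). |black|=6
Step 3: on WHITE (5,4): turn R to N, flip to black, move to (4,4). |black|=7
Step 4: on WHITE (4,4): turn R to E, flip to black, move to (4,5). |black|=8
Step 5: on BLACK (4,5): turn L to N, flip to white, move to (3,5). |black|=7
Step 6: on WHITE (3,5): turn R to E, flip to black, move to (3,6). |black|=8
Step 7: on WHITE (3,6): turn R to S, flip to black, move to (4,6). |black|=9
Step 8: on WHITE (4,6): turn R to W, flip to black, move to (4,5). |black|=10
Step 9: on WHITE (4,5): turn R to N, flip to black, move to (3,5). |black|=11
Step 10: on BLACK (3,5): turn L to W, flip to white, move to (3,4). |black|=10
Step 11: on WHITE (3,4): turn R to N, flip to black, move to (2,4). |black|=11
Step 12: on WHITE (2,4): turn R to E, flip to black, move to (2,5). |black|=12
Step 13: on WHITE (2,5): turn R to S, flip to black, move to (3,5). |black|=13
Step 14: on WHITE (3,5): turn R to W, flip to black, move to (3,4). |black|=14
Step 15: on BLACK (3,4): turn L to S, flip to white, move to (4,4). |black|=13
Step 16: on BLACK (4,4): turn L to E, flip to white, move to (4,5). |black|=12
Step 17: on BLACK (4,5): turn L to N, flip to white, move to (3,5). |black|=11
Step 18: on BLACK (3,5): turn L to W, flip to white, move to (3,4). |black|=10
Step 19: on WHITE (3,4): turn R to N, flip to black, move to (2,4). |black|=11
Step 20: on BLACK (2,4): turn L to W, flip to white, move to (2,3). |black|=10

Answer: 2 3 W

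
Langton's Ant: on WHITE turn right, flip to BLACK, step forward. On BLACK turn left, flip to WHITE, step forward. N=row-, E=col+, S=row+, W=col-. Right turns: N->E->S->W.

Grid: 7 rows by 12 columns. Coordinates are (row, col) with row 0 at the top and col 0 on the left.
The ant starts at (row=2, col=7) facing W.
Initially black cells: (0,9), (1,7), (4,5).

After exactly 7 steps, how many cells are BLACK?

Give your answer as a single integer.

Answer: 6

Derivation:
Step 1: on WHITE (2,7): turn R to N, flip to black, move to (1,7). |black|=4
Step 2: on BLACK (1,7): turn L to W, flip to white, move to (1,6). |black|=3
Step 3: on WHITE (1,6): turn R to N, flip to black, move to (0,6). |black|=4
Step 4: on WHITE (0,6): turn R to E, flip to black, move to (0,7). |black|=5
Step 5: on WHITE (0,7): turn R to S, flip to black, move to (1,7). |black|=6
Step 6: on WHITE (1,7): turn R to W, flip to black, move to (1,6). |black|=7
Step 7: on BLACK (1,6): turn L to S, flip to white, move to (2,6). |black|=6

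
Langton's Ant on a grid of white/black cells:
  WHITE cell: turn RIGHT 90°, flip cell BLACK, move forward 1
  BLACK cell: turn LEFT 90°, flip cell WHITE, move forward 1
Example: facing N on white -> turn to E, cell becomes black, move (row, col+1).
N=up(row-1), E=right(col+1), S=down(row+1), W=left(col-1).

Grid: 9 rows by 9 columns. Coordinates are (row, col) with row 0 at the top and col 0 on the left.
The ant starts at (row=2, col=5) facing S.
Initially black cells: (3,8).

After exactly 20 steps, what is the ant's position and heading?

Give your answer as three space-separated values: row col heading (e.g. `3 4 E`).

Answer: 0 7 N

Derivation:
Step 1: on WHITE (2,5): turn R to W, flip to black, move to (2,4). |black|=2
Step 2: on WHITE (2,4): turn R to N, flip to black, move to (1,4). |black|=3
Step 3: on WHITE (1,4): turn R to E, flip to black, move to (1,5). |black|=4
Step 4: on WHITE (1,5): turn R to S, flip to black, move to (2,5). |black|=5
Step 5: on BLACK (2,5): turn L to E, flip to white, move to (2,6). |black|=4
Step 6: on WHITE (2,6): turn R to S, flip to black, move to (3,6). |black|=5
Step 7: on WHITE (3,6): turn R to W, flip to black, move to (3,5). |black|=6
Step 8: on WHITE (3,5): turn R to N, flip to black, move to (2,5). |black|=7
Step 9: on WHITE (2,5): turn R to E, flip to black, move to (2,6). |black|=8
Step 10: on BLACK (2,6): turn L to N, flip to white, move to (1,6). |black|=7
Step 11: on WHITE (1,6): turn R to E, flip to black, move to (1,7). |black|=8
Step 12: on WHITE (1,7): turn R to S, flip to black, move to (2,7). |black|=9
Step 13: on WHITE (2,7): turn R to W, flip to black, move to (2,6). |black|=10
Step 14: on WHITE (2,6): turn R to N, flip to black, move to (1,6). |black|=11
Step 15: on BLACK (1,6): turn L to W, flip to white, move to (1,5). |black|=10
Step 16: on BLACK (1,5): turn L to S, flip to white, move to (2,5). |black|=9
Step 17: on BLACK (2,5): turn L to E, flip to white, move to (2,6). |black|=8
Step 18: on BLACK (2,6): turn L to N, flip to white, move to (1,6). |black|=7
Step 19: on WHITE (1,6): turn R to E, flip to black, move to (1,7). |black|=8
Step 20: on BLACK (1,7): turn L to N, flip to white, move to (0,7). |black|=7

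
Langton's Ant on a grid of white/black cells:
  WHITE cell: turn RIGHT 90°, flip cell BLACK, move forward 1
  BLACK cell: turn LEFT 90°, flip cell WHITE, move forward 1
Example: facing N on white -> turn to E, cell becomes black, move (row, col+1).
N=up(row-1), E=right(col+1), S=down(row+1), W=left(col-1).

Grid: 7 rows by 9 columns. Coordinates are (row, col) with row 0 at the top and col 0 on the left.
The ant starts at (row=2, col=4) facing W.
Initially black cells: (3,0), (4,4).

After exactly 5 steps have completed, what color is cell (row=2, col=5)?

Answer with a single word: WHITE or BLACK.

Answer: BLACK

Derivation:
Step 1: on WHITE (2,4): turn R to N, flip to black, move to (1,4). |black|=3
Step 2: on WHITE (1,4): turn R to E, flip to black, move to (1,5). |black|=4
Step 3: on WHITE (1,5): turn R to S, flip to black, move to (2,5). |black|=5
Step 4: on WHITE (2,5): turn R to W, flip to black, move to (2,4). |black|=6
Step 5: on BLACK (2,4): turn L to S, flip to white, move to (3,4). |black|=5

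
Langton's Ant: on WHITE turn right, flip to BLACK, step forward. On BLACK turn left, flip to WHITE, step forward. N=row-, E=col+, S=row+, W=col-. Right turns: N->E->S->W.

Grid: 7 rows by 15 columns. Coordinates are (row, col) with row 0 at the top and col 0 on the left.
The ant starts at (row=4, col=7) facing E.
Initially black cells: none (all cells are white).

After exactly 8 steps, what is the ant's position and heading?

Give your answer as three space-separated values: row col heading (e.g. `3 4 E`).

Answer: 4 7 W

Derivation:
Step 1: on WHITE (4,7): turn R to S, flip to black, move to (5,7). |black|=1
Step 2: on WHITE (5,7): turn R to W, flip to black, move to (5,6). |black|=2
Step 3: on WHITE (5,6): turn R to N, flip to black, move to (4,6). |black|=3
Step 4: on WHITE (4,6): turn R to E, flip to black, move to (4,7). |black|=4
Step 5: on BLACK (4,7): turn L to N, flip to white, move to (3,7). |black|=3
Step 6: on WHITE (3,7): turn R to E, flip to black, move to (3,8). |black|=4
Step 7: on WHITE (3,8): turn R to S, flip to black, move to (4,8). |black|=5
Step 8: on WHITE (4,8): turn R to W, flip to black, move to (4,7). |black|=6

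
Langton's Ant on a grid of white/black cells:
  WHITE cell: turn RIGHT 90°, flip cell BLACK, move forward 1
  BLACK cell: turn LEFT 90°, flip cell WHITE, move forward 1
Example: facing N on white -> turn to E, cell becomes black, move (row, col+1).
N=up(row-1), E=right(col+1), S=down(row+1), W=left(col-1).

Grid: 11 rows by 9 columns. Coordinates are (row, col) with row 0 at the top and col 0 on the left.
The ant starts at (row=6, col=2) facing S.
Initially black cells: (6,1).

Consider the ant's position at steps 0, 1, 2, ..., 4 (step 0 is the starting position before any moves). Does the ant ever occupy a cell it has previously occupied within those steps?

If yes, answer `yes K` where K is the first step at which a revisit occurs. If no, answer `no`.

Answer: no

Derivation:
Step 1: on WHITE (6,2): turn R to W, flip to black, move to (6,1). |black|=2 — new cell
Step 2: on BLACK (6,1): turn L to S, flip to white, move to (7,1). |black|=1 — new cell
Step 3: on WHITE (7,1): turn R to W, flip to black, move to (7,0). |black|=2 — new cell
Step 4: on WHITE (7,0): turn R to N, flip to black, move to (6,0). |black|=3 — new cell
No revisit within 4 steps.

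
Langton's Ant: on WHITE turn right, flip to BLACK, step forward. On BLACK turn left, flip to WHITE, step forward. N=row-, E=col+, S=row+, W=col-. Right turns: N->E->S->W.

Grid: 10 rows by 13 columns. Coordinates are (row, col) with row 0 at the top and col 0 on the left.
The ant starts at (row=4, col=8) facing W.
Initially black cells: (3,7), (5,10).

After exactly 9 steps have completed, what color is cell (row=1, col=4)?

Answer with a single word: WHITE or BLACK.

Step 1: on WHITE (4,8): turn R to N, flip to black, move to (3,8). |black|=3
Step 2: on WHITE (3,8): turn R to E, flip to black, move to (3,9). |black|=4
Step 3: on WHITE (3,9): turn R to S, flip to black, move to (4,9). |black|=5
Step 4: on WHITE (4,9): turn R to W, flip to black, move to (4,8). |black|=6
Step 5: on BLACK (4,8): turn L to S, flip to white, move to (5,8). |black|=5
Step 6: on WHITE (5,8): turn R to W, flip to black, move to (5,7). |black|=6
Step 7: on WHITE (5,7): turn R to N, flip to black, move to (4,7). |black|=7
Step 8: on WHITE (4,7): turn R to E, flip to black, move to (4,8). |black|=8
Step 9: on WHITE (4,8): turn R to S, flip to black, move to (5,8). |black|=9

Answer: WHITE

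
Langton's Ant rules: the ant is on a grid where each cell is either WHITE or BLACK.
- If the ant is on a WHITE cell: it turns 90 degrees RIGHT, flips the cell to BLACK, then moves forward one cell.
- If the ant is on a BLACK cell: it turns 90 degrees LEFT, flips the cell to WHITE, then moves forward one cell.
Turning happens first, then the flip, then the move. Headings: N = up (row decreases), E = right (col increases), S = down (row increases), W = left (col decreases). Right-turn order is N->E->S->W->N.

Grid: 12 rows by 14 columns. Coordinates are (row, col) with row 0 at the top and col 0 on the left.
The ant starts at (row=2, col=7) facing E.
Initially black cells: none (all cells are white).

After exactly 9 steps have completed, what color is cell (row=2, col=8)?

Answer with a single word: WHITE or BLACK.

Step 1: on WHITE (2,7): turn R to S, flip to black, move to (3,7). |black|=1
Step 2: on WHITE (3,7): turn R to W, flip to black, move to (3,6). |black|=2
Step 3: on WHITE (3,6): turn R to N, flip to black, move to (2,6). |black|=3
Step 4: on WHITE (2,6): turn R to E, flip to black, move to (2,7). |black|=4
Step 5: on BLACK (2,7): turn L to N, flip to white, move to (1,7). |black|=3
Step 6: on WHITE (1,7): turn R to E, flip to black, move to (1,8). |black|=4
Step 7: on WHITE (1,8): turn R to S, flip to black, move to (2,8). |black|=5
Step 8: on WHITE (2,8): turn R to W, flip to black, move to (2,7). |black|=6
Step 9: on WHITE (2,7): turn R to N, flip to black, move to (1,7). |black|=7

Answer: BLACK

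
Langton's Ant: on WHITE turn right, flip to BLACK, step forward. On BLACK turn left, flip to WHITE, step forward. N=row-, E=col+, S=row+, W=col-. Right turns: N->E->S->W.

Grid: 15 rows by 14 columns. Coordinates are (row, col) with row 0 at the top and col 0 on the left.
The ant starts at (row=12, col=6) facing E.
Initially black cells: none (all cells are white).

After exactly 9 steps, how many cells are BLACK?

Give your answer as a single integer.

Answer: 7

Derivation:
Step 1: on WHITE (12,6): turn R to S, flip to black, move to (13,6). |black|=1
Step 2: on WHITE (13,6): turn R to W, flip to black, move to (13,5). |black|=2
Step 3: on WHITE (13,5): turn R to N, flip to black, move to (12,5). |black|=3
Step 4: on WHITE (12,5): turn R to E, flip to black, move to (12,6). |black|=4
Step 5: on BLACK (12,6): turn L to N, flip to white, move to (11,6). |black|=3
Step 6: on WHITE (11,6): turn R to E, flip to black, move to (11,7). |black|=4
Step 7: on WHITE (11,7): turn R to S, flip to black, move to (12,7). |black|=5
Step 8: on WHITE (12,7): turn R to W, flip to black, move to (12,6). |black|=6
Step 9: on WHITE (12,6): turn R to N, flip to black, move to (11,6). |black|=7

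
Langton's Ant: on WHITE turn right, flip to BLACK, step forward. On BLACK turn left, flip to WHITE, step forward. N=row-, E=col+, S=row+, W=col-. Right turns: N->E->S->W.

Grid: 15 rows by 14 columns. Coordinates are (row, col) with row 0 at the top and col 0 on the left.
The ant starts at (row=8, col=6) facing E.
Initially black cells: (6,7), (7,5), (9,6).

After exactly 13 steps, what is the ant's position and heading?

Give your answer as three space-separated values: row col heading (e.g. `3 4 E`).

Step 1: on WHITE (8,6): turn R to S, flip to black, move to (9,6). |black|=4
Step 2: on BLACK (9,6): turn L to E, flip to white, move to (9,7). |black|=3
Step 3: on WHITE (9,7): turn R to S, flip to black, move to (10,7). |black|=4
Step 4: on WHITE (10,7): turn R to W, flip to black, move to (10,6). |black|=5
Step 5: on WHITE (10,6): turn R to N, flip to black, move to (9,6). |black|=6
Step 6: on WHITE (9,6): turn R to E, flip to black, move to (9,7). |black|=7
Step 7: on BLACK (9,7): turn L to N, flip to white, move to (8,7). |black|=6
Step 8: on WHITE (8,7): turn R to E, flip to black, move to (8,8). |black|=7
Step 9: on WHITE (8,8): turn R to S, flip to black, move to (9,8). |black|=8
Step 10: on WHITE (9,8): turn R to W, flip to black, move to (9,7). |black|=9
Step 11: on WHITE (9,7): turn R to N, flip to black, move to (8,7). |black|=10
Step 12: on BLACK (8,7): turn L to W, flip to white, move to (8,6). |black|=9
Step 13: on BLACK (8,6): turn L to S, flip to white, move to (9,6). |black|=8

Answer: 9 6 S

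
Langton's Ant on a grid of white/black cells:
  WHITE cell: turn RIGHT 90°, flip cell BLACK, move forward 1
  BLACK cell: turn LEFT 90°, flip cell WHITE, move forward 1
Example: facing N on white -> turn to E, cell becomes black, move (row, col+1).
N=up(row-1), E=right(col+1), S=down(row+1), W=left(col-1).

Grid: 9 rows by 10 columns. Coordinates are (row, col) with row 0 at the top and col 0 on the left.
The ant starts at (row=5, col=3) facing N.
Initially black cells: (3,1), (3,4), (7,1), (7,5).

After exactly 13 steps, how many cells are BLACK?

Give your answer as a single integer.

Step 1: on WHITE (5,3): turn R to E, flip to black, move to (5,4). |black|=5
Step 2: on WHITE (5,4): turn R to S, flip to black, move to (6,4). |black|=6
Step 3: on WHITE (6,4): turn R to W, flip to black, move to (6,3). |black|=7
Step 4: on WHITE (6,3): turn R to N, flip to black, move to (5,3). |black|=8
Step 5: on BLACK (5,3): turn L to W, flip to white, move to (5,2). |black|=7
Step 6: on WHITE (5,2): turn R to N, flip to black, move to (4,2). |black|=8
Step 7: on WHITE (4,2): turn R to E, flip to black, move to (4,3). |black|=9
Step 8: on WHITE (4,3): turn R to S, flip to black, move to (5,3). |black|=10
Step 9: on WHITE (5,3): turn R to W, flip to black, move to (5,2). |black|=11
Step 10: on BLACK (5,2): turn L to S, flip to white, move to (6,2). |black|=10
Step 11: on WHITE (6,2): turn R to W, flip to black, move to (6,1). |black|=11
Step 12: on WHITE (6,1): turn R to N, flip to black, move to (5,1). |black|=12
Step 13: on WHITE (5,1): turn R to E, flip to black, move to (5,2). |black|=13

Answer: 13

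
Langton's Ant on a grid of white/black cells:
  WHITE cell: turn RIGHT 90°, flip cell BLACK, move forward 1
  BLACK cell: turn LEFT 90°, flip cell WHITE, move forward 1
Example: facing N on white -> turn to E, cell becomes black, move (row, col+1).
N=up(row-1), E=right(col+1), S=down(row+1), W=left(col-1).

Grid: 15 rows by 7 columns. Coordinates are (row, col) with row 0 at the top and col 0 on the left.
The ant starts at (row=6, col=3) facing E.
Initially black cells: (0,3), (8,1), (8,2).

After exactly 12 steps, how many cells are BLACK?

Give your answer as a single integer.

Step 1: on WHITE (6,3): turn R to S, flip to black, move to (7,3). |black|=4
Step 2: on WHITE (7,3): turn R to W, flip to black, move to (7,2). |black|=5
Step 3: on WHITE (7,2): turn R to N, flip to black, move to (6,2). |black|=6
Step 4: on WHITE (6,2): turn R to E, flip to black, move to (6,3). |black|=7
Step 5: on BLACK (6,3): turn L to N, flip to white, move to (5,3). |black|=6
Step 6: on WHITE (5,3): turn R to E, flip to black, move to (5,4). |black|=7
Step 7: on WHITE (5,4): turn R to S, flip to black, move to (6,4). |black|=8
Step 8: on WHITE (6,4): turn R to W, flip to black, move to (6,3). |black|=9
Step 9: on WHITE (6,3): turn R to N, flip to black, move to (5,3). |black|=10
Step 10: on BLACK (5,3): turn L to W, flip to white, move to (5,2). |black|=9
Step 11: on WHITE (5,2): turn R to N, flip to black, move to (4,2). |black|=10
Step 12: on WHITE (4,2): turn R to E, flip to black, move to (4,3). |black|=11

Answer: 11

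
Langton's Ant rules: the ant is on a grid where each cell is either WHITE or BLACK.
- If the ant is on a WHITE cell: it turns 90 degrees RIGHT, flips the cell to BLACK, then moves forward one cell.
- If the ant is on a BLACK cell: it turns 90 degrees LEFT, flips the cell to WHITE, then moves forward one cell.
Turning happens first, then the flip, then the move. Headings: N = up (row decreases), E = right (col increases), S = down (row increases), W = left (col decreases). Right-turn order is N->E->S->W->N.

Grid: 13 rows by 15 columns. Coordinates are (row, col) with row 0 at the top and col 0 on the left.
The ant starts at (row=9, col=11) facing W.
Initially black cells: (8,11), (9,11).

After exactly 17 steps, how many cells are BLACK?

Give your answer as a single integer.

Answer: 9

Derivation:
Step 1: on BLACK (9,11): turn L to S, flip to white, move to (10,11). |black|=1
Step 2: on WHITE (10,11): turn R to W, flip to black, move to (10,10). |black|=2
Step 3: on WHITE (10,10): turn R to N, flip to black, move to (9,10). |black|=3
Step 4: on WHITE (9,10): turn R to E, flip to black, move to (9,11). |black|=4
Step 5: on WHITE (9,11): turn R to S, flip to black, move to (10,11). |black|=5
Step 6: on BLACK (10,11): turn L to E, flip to white, move to (10,12). |black|=4
Step 7: on WHITE (10,12): turn R to S, flip to black, move to (11,12). |black|=5
Step 8: on WHITE (11,12): turn R to W, flip to black, move to (11,11). |black|=6
Step 9: on WHITE (11,11): turn R to N, flip to black, move to (10,11). |black|=7
Step 10: on WHITE (10,11): turn R to E, flip to black, move to (10,12). |black|=8
Step 11: on BLACK (10,12): turn L to N, flip to white, move to (9,12). |black|=7
Step 12: on WHITE (9,12): turn R to E, flip to black, move to (9,13). |black|=8
Step 13: on WHITE (9,13): turn R to S, flip to black, move to (10,13). |black|=9
Step 14: on WHITE (10,13): turn R to W, flip to black, move to (10,12). |black|=10
Step 15: on WHITE (10,12): turn R to N, flip to black, move to (9,12). |black|=11
Step 16: on BLACK (9,12): turn L to W, flip to white, move to (9,11). |black|=10
Step 17: on BLACK (9,11): turn L to S, flip to white, move to (10,11). |black|=9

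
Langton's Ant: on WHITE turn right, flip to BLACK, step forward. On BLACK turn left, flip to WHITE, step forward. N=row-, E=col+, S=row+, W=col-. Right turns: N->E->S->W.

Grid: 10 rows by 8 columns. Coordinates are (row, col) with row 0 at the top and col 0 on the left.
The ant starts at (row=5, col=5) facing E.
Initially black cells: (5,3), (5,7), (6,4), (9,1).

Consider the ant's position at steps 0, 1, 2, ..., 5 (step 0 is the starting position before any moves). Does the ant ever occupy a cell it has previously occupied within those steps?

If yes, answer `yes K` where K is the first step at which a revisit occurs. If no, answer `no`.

Step 1: on WHITE (5,5): turn R to S, flip to black, move to (6,5). |black|=5 — new cell
Step 2: on WHITE (6,5): turn R to W, flip to black, move to (6,4). |black|=6 — new cell
Step 3: on BLACK (6,4): turn L to S, flip to white, move to (7,4). |black|=5 — new cell
Step 4: on WHITE (7,4): turn R to W, flip to black, move to (7,3). |black|=6 — new cell
Step 5: on WHITE (7,3): turn R to N, flip to black, move to (6,3). |black|=7 — new cell
No revisit within 5 steps.

Answer: no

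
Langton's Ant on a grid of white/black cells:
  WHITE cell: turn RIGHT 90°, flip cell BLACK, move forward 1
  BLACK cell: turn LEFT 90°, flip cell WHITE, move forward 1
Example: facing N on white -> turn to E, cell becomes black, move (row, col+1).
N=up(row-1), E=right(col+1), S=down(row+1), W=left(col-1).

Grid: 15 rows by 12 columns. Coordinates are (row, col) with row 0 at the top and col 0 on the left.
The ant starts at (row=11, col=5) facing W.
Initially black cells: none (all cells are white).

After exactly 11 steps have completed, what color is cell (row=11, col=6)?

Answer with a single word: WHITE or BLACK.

Step 1: on WHITE (11,5): turn R to N, flip to black, move to (10,5). |black|=1
Step 2: on WHITE (10,5): turn R to E, flip to black, move to (10,6). |black|=2
Step 3: on WHITE (10,6): turn R to S, flip to black, move to (11,6). |black|=3
Step 4: on WHITE (11,6): turn R to W, flip to black, move to (11,5). |black|=4
Step 5: on BLACK (11,5): turn L to S, flip to white, move to (12,5). |black|=3
Step 6: on WHITE (12,5): turn R to W, flip to black, move to (12,4). |black|=4
Step 7: on WHITE (12,4): turn R to N, flip to black, move to (11,4). |black|=5
Step 8: on WHITE (11,4): turn R to E, flip to black, move to (11,5). |black|=6
Step 9: on WHITE (11,5): turn R to S, flip to black, move to (12,5). |black|=7
Step 10: on BLACK (12,5): turn L to E, flip to white, move to (12,6). |black|=6
Step 11: on WHITE (12,6): turn R to S, flip to black, move to (13,6). |black|=7

Answer: BLACK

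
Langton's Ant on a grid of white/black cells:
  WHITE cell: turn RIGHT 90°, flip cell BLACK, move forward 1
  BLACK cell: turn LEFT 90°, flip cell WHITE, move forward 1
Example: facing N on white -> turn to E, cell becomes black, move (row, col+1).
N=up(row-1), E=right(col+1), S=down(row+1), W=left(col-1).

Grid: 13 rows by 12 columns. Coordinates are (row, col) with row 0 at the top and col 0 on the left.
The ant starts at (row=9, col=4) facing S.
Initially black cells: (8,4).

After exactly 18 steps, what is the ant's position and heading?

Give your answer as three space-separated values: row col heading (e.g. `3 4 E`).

Answer: 6 3 N

Derivation:
Step 1: on WHITE (9,4): turn R to W, flip to black, move to (9,3). |black|=2
Step 2: on WHITE (9,3): turn R to N, flip to black, move to (8,3). |black|=3
Step 3: on WHITE (8,3): turn R to E, flip to black, move to (8,4). |black|=4
Step 4: on BLACK (8,4): turn L to N, flip to white, move to (7,4). |black|=3
Step 5: on WHITE (7,4): turn R to E, flip to black, move to (7,5). |black|=4
Step 6: on WHITE (7,5): turn R to S, flip to black, move to (8,5). |black|=5
Step 7: on WHITE (8,5): turn R to W, flip to black, move to (8,4). |black|=6
Step 8: on WHITE (8,4): turn R to N, flip to black, move to (7,4). |black|=7
Step 9: on BLACK (7,4): turn L to W, flip to white, move to (7,3). |black|=6
Step 10: on WHITE (7,3): turn R to N, flip to black, move to (6,3). |black|=7
Step 11: on WHITE (6,3): turn R to E, flip to black, move to (6,4). |black|=8
Step 12: on WHITE (6,4): turn R to S, flip to black, move to (7,4). |black|=9
Step 13: on WHITE (7,4): turn R to W, flip to black, move to (7,3). |black|=10
Step 14: on BLACK (7,3): turn L to S, flip to white, move to (8,3). |black|=9
Step 15: on BLACK (8,3): turn L to E, flip to white, move to (8,4). |black|=8
Step 16: on BLACK (8,4): turn L to N, flip to white, move to (7,4). |black|=7
Step 17: on BLACK (7,4): turn L to W, flip to white, move to (7,3). |black|=6
Step 18: on WHITE (7,3): turn R to N, flip to black, move to (6,3). |black|=7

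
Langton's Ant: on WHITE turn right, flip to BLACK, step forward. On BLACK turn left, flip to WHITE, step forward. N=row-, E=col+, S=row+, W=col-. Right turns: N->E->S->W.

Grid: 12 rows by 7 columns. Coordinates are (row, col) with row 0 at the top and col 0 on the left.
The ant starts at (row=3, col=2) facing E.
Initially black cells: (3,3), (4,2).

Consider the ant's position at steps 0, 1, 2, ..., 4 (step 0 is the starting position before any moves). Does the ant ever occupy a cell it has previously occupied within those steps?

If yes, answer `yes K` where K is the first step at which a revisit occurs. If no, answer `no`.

Step 1: on WHITE (3,2): turn R to S, flip to black, move to (4,2). |black|=3 — new cell
Step 2: on BLACK (4,2): turn L to E, flip to white, move to (4,3). |black|=2 — new cell
Step 3: on WHITE (4,3): turn R to S, flip to black, move to (5,3). |black|=3 — new cell
Step 4: on WHITE (5,3): turn R to W, flip to black, move to (5,2). |black|=4 — new cell
No revisit within 4 steps.

Answer: no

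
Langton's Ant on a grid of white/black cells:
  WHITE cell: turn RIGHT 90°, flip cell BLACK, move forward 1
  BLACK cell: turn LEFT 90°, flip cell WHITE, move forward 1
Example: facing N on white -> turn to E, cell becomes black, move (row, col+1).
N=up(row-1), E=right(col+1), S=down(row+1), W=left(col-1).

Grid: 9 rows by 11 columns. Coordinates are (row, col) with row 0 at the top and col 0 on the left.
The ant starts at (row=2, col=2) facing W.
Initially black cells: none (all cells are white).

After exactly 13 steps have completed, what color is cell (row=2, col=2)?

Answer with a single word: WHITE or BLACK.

Step 1: on WHITE (2,2): turn R to N, flip to black, move to (1,2). |black|=1
Step 2: on WHITE (1,2): turn R to E, flip to black, move to (1,3). |black|=2
Step 3: on WHITE (1,3): turn R to S, flip to black, move to (2,3). |black|=3
Step 4: on WHITE (2,3): turn R to W, flip to black, move to (2,2). |black|=4
Step 5: on BLACK (2,2): turn L to S, flip to white, move to (3,2). |black|=3
Step 6: on WHITE (3,2): turn R to W, flip to black, move to (3,1). |black|=4
Step 7: on WHITE (3,1): turn R to N, flip to black, move to (2,1). |black|=5
Step 8: on WHITE (2,1): turn R to E, flip to black, move to (2,2). |black|=6
Step 9: on WHITE (2,2): turn R to S, flip to black, move to (3,2). |black|=7
Step 10: on BLACK (3,2): turn L to E, flip to white, move to (3,3). |black|=6
Step 11: on WHITE (3,3): turn R to S, flip to black, move to (4,3). |black|=7
Step 12: on WHITE (4,3): turn R to W, flip to black, move to (4,2). |black|=8
Step 13: on WHITE (4,2): turn R to N, flip to black, move to (3,2). |black|=9

Answer: BLACK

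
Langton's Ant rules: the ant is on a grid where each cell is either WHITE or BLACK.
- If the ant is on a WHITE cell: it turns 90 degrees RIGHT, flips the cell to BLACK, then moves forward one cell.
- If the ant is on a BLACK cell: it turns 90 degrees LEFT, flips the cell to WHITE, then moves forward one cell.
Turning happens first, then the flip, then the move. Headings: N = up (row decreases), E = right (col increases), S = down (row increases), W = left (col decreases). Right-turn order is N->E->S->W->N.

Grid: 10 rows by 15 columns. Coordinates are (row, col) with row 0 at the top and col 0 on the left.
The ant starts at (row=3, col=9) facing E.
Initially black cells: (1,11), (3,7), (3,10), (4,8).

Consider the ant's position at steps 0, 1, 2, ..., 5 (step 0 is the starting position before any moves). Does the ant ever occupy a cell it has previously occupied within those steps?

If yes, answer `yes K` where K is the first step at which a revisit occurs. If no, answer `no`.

Step 1: on WHITE (3,9): turn R to S, flip to black, move to (4,9). |black|=5 — new cell
Step 2: on WHITE (4,9): turn R to W, flip to black, move to (4,8). |black|=6 — new cell
Step 3: on BLACK (4,8): turn L to S, flip to white, move to (5,8). |black|=5 — new cell
Step 4: on WHITE (5,8): turn R to W, flip to black, move to (5,7). |black|=6 — new cell
Step 5: on WHITE (5,7): turn R to N, flip to black, move to (4,7). |black|=7 — new cell
No revisit within 5 steps.

Answer: no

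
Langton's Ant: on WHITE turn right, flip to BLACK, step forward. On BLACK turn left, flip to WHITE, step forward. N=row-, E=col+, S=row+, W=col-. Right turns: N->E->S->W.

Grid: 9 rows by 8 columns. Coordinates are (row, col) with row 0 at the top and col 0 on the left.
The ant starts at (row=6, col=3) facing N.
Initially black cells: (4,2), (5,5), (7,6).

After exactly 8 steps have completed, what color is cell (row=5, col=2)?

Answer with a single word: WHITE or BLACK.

Step 1: on WHITE (6,3): turn R to E, flip to black, move to (6,4). |black|=4
Step 2: on WHITE (6,4): turn R to S, flip to black, move to (7,4). |black|=5
Step 3: on WHITE (7,4): turn R to W, flip to black, move to (7,3). |black|=6
Step 4: on WHITE (7,3): turn R to N, flip to black, move to (6,3). |black|=7
Step 5: on BLACK (6,3): turn L to W, flip to white, move to (6,2). |black|=6
Step 6: on WHITE (6,2): turn R to N, flip to black, move to (5,2). |black|=7
Step 7: on WHITE (5,2): turn R to E, flip to black, move to (5,3). |black|=8
Step 8: on WHITE (5,3): turn R to S, flip to black, move to (6,3). |black|=9

Answer: BLACK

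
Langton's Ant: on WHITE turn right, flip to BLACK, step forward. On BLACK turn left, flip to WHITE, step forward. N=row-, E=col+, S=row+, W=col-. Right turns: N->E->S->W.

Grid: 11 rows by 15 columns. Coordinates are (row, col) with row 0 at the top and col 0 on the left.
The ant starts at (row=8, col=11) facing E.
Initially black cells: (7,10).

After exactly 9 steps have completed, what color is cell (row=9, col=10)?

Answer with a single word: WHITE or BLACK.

Answer: BLACK

Derivation:
Step 1: on WHITE (8,11): turn R to S, flip to black, move to (9,11). |black|=2
Step 2: on WHITE (9,11): turn R to W, flip to black, move to (9,10). |black|=3
Step 3: on WHITE (9,10): turn R to N, flip to black, move to (8,10). |black|=4
Step 4: on WHITE (8,10): turn R to E, flip to black, move to (8,11). |black|=5
Step 5: on BLACK (8,11): turn L to N, flip to white, move to (7,11). |black|=4
Step 6: on WHITE (7,11): turn R to E, flip to black, move to (7,12). |black|=5
Step 7: on WHITE (7,12): turn R to S, flip to black, move to (8,12). |black|=6
Step 8: on WHITE (8,12): turn R to W, flip to black, move to (8,11). |black|=7
Step 9: on WHITE (8,11): turn R to N, flip to black, move to (7,11). |black|=8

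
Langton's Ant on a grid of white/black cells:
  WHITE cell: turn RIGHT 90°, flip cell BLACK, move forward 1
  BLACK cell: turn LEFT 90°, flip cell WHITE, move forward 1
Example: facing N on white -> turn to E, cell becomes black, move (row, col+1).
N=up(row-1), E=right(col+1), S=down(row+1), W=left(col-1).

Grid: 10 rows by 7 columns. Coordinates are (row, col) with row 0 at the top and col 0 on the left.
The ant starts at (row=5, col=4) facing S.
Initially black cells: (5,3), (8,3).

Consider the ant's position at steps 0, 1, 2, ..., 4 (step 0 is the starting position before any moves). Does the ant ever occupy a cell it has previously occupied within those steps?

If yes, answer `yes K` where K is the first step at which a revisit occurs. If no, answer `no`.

Answer: no

Derivation:
Step 1: on WHITE (5,4): turn R to W, flip to black, move to (5,3). |black|=3 — new cell
Step 2: on BLACK (5,3): turn L to S, flip to white, move to (6,3). |black|=2 — new cell
Step 3: on WHITE (6,3): turn R to W, flip to black, move to (6,2). |black|=3 — new cell
Step 4: on WHITE (6,2): turn R to N, flip to black, move to (5,2). |black|=4 — new cell
No revisit within 4 steps.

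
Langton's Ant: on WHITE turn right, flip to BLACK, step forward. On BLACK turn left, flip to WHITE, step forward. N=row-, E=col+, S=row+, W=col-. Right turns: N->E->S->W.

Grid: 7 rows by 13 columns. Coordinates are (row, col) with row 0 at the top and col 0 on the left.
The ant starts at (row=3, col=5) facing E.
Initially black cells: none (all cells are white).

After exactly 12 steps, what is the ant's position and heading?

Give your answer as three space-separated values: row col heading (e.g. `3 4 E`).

Answer: 1 5 E

Derivation:
Step 1: on WHITE (3,5): turn R to S, flip to black, move to (4,5). |black|=1
Step 2: on WHITE (4,5): turn R to W, flip to black, move to (4,4). |black|=2
Step 3: on WHITE (4,4): turn R to N, flip to black, move to (3,4). |black|=3
Step 4: on WHITE (3,4): turn R to E, flip to black, move to (3,5). |black|=4
Step 5: on BLACK (3,5): turn L to N, flip to white, move to (2,5). |black|=3
Step 6: on WHITE (2,5): turn R to E, flip to black, move to (2,6). |black|=4
Step 7: on WHITE (2,6): turn R to S, flip to black, move to (3,6). |black|=5
Step 8: on WHITE (3,6): turn R to W, flip to black, move to (3,5). |black|=6
Step 9: on WHITE (3,5): turn R to N, flip to black, move to (2,5). |black|=7
Step 10: on BLACK (2,5): turn L to W, flip to white, move to (2,4). |black|=6
Step 11: on WHITE (2,4): turn R to N, flip to black, move to (1,4). |black|=7
Step 12: on WHITE (1,4): turn R to E, flip to black, move to (1,5). |black|=8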